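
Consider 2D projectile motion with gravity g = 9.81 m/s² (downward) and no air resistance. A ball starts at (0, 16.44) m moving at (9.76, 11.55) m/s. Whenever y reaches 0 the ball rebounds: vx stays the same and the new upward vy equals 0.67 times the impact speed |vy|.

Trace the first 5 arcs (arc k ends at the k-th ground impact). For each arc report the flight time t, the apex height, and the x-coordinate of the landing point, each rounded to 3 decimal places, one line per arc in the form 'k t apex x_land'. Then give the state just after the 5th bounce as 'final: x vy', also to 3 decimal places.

Arc 1: start y=16.440, vy=11.550 → t=3.354, apex=23.239, x_land=32.735, impact vy=-21.353
  bounce: vy ← 0.67·21.353 = 14.307
Arc 2: start y=0.000, vy=14.307 → t=2.917, apex=10.432, x_land=61.203, impact vy=-14.307
  bounce: vy ← 0.67·14.307 = 9.585
Arc 3: start y=0.000, vy=9.585 → t=1.954, apex=4.683, x_land=80.276, impact vy=-9.585
  bounce: vy ← 0.67·9.585 = 6.422
Arc 4: start y=0.000, vy=6.422 → t=1.309, apex=2.102, x_land=93.055, impact vy=-6.422
  bounce: vy ← 0.67·6.422 = 4.303
Arc 5: start y=0.000, vy=4.303 → t=0.877, apex=0.944, x_land=101.617, impact vy=-4.303
  bounce: vy ← 0.67·4.303 = 2.883

1 3.354 23.239 32.735
2 2.917 10.432 61.203
3 1.954 4.683 80.276
4 1.309 2.102 93.055
5 0.877 0.944 101.617
final: 101.617 2.883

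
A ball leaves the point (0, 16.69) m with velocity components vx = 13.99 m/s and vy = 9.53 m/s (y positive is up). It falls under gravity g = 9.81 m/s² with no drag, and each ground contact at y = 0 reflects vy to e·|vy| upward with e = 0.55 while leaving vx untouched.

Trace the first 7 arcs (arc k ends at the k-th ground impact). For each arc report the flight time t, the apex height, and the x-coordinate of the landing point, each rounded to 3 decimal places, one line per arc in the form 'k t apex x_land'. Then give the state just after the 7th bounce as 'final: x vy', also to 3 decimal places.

1 3.056 21.319 42.757
2 2.293 6.449 74.840
3 1.261 1.951 92.486
4 0.694 0.590 102.191
5 0.382 0.179 107.528
6 0.210 0.054 110.464
7 0.115 0.016 112.079
final: 112.079 0.311

Arc 1: start y=16.690, vy=9.530 → t=3.056, apex=21.319, x_land=42.757, impact vy=-20.452
  bounce: vy ← 0.55·20.452 = 11.249
Arc 2: start y=0.000, vy=11.249 → t=2.293, apex=6.449, x_land=74.840, impact vy=-11.249
  bounce: vy ← 0.55·11.249 = 6.187
Arc 3: start y=0.000, vy=6.187 → t=1.261, apex=1.951, x_land=92.486, impact vy=-6.187
  bounce: vy ← 0.55·6.187 = 3.403
Arc 4: start y=0.000, vy=3.403 → t=0.694, apex=0.590, x_land=102.191, impact vy=-3.403
  bounce: vy ← 0.55·3.403 = 1.871
Arc 5: start y=0.000, vy=1.871 → t=0.382, apex=0.179, x_land=107.528, impact vy=-1.871
  bounce: vy ← 0.55·1.871 = 1.029
Arc 6: start y=0.000, vy=1.029 → t=0.210, apex=0.054, x_land=110.464, impact vy=-1.029
  bounce: vy ← 0.55·1.029 = 0.566
Arc 7: start y=0.000, vy=0.566 → t=0.115, apex=0.016, x_land=112.079, impact vy=-0.566
  bounce: vy ← 0.55·0.566 = 0.311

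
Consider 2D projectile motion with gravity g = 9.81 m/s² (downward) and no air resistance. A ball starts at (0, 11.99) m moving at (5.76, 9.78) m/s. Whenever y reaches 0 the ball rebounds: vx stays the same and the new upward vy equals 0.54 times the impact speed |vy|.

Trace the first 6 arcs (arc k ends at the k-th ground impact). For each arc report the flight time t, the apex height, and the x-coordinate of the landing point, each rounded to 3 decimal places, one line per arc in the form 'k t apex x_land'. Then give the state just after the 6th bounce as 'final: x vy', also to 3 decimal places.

1 2.851 16.865 16.423
2 2.003 4.918 27.958
3 1.081 1.434 34.187
4 0.584 0.418 37.551
5 0.315 0.122 39.367
6 0.170 0.036 40.348
final: 40.348 0.451

Arc 1: start y=11.990, vy=9.780 → t=2.851, apex=16.865, x_land=16.423, impact vy=-18.190
  bounce: vy ← 0.54·18.190 = 9.823
Arc 2: start y=0.000, vy=9.823 → t=2.003, apex=4.918, x_land=27.958, impact vy=-9.823
  bounce: vy ← 0.54·9.823 = 5.304
Arc 3: start y=0.000, vy=5.304 → t=1.081, apex=1.434, x_land=34.187, impact vy=-5.304
  bounce: vy ← 0.54·5.304 = 2.864
Arc 4: start y=0.000, vy=2.864 → t=0.584, apex=0.418, x_land=37.551, impact vy=-2.864
  bounce: vy ← 0.54·2.864 = 1.547
Arc 5: start y=0.000, vy=1.547 → t=0.315, apex=0.122, x_land=39.367, impact vy=-1.547
  bounce: vy ← 0.54·1.547 = 0.835
Arc 6: start y=0.000, vy=0.835 → t=0.170, apex=0.036, x_land=40.348, impact vy=-0.835
  bounce: vy ← 0.54·0.835 = 0.451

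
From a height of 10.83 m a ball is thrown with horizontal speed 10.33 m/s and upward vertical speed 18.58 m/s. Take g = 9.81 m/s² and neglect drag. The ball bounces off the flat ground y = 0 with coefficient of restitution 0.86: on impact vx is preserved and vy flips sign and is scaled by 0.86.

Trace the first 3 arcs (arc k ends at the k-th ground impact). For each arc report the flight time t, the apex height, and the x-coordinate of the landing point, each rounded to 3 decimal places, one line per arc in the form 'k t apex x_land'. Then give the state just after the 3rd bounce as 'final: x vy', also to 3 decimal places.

Arc 1: start y=10.830, vy=18.580 → t=4.301, apex=28.425, x_land=44.432, impact vy=-23.616
  bounce: vy ← 0.86·23.616 = 20.309
Arc 2: start y=0.000, vy=20.309 → t=4.141, apex=21.023, x_land=87.204, impact vy=-20.309
  bounce: vy ← 0.86·20.309 = 17.466
Arc 3: start y=0.000, vy=17.466 → t=3.561, apex=15.549, x_land=123.988, impact vy=-17.466
  bounce: vy ← 0.86·17.466 = 15.021

1 4.301 28.425 44.432
2 4.141 21.023 87.204
3 3.561 15.549 123.988
final: 123.988 15.021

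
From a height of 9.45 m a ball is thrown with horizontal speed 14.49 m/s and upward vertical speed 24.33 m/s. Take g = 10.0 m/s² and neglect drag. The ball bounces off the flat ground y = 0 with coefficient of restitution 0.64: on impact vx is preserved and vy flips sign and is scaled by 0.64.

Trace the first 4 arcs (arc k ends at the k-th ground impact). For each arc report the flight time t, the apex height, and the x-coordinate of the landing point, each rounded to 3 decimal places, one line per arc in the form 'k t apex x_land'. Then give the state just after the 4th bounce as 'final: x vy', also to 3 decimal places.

Arc 1: start y=9.450, vy=24.330 → t=5.228, apex=39.047, x_land=75.747, impact vy=-27.945
  bounce: vy ← 0.64·27.945 = 17.885
Arc 2: start y=0.000, vy=17.885 → t=3.577, apex=15.994, x_land=127.578, impact vy=-17.885
  bounce: vy ← 0.64·17.885 = 11.446
Arc 3: start y=0.000, vy=11.446 → t=2.289, apex=6.551, x_land=160.750, impact vy=-11.446
  bounce: vy ← 0.64·11.446 = 7.326
Arc 4: start y=0.000, vy=7.326 → t=1.465, apex=2.683, x_land=181.980, impact vy=-7.326
  bounce: vy ← 0.64·7.326 = 4.688

1 5.228 39.047 75.747
2 3.577 15.994 127.578
3 2.289 6.551 160.750
4 1.465 2.683 181.980
final: 181.980 4.688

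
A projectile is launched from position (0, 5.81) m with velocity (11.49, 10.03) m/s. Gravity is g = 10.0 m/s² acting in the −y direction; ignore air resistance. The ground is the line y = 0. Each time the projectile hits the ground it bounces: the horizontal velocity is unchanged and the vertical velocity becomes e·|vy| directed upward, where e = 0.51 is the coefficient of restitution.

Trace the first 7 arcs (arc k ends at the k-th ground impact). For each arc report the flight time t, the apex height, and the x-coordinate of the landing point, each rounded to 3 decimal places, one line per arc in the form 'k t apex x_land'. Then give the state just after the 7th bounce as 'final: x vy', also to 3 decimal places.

1 2.475 10.840 28.443
2 1.502 2.819 45.699
3 0.766 0.733 54.500
4 0.391 0.191 58.988
5 0.199 0.050 61.277
6 0.102 0.013 62.445
7 0.052 0.003 63.040
final: 63.040 0.132

Arc 1: start y=5.810, vy=10.030 → t=2.475, apex=10.840, x_land=28.443, impact vy=-14.724
  bounce: vy ← 0.51·14.724 = 7.509
Arc 2: start y=0.000, vy=7.509 → t=1.502, apex=2.819, x_land=45.699, impact vy=-7.509
  bounce: vy ← 0.51·7.509 = 3.830
Arc 3: start y=0.000, vy=3.830 → t=0.766, apex=0.733, x_land=54.500, impact vy=-3.830
  bounce: vy ← 0.51·3.830 = 1.953
Arc 4: start y=0.000, vy=1.953 → t=0.391, apex=0.191, x_land=58.988, impact vy=-1.953
  bounce: vy ← 0.51·1.953 = 0.996
Arc 5: start y=0.000, vy=0.996 → t=0.199, apex=0.050, x_land=61.277, impact vy=-0.996
  bounce: vy ← 0.51·0.996 = 0.508
Arc 6: start y=0.000, vy=0.508 → t=0.102, apex=0.013, x_land=62.445, impact vy=-0.508
  bounce: vy ← 0.51·0.508 = 0.259
Arc 7: start y=0.000, vy=0.259 → t=0.052, apex=0.003, x_land=63.040, impact vy=-0.259
  bounce: vy ← 0.51·0.259 = 0.132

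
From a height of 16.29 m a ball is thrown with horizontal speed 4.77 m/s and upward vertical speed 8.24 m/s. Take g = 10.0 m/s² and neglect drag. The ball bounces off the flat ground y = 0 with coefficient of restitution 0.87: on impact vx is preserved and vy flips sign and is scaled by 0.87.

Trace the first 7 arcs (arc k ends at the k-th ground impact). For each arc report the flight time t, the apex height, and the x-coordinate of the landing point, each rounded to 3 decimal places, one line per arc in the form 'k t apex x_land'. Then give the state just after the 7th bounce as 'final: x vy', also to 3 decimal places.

Arc 1: start y=16.290, vy=8.240 → t=2.808, apex=19.685, x_land=13.395, impact vy=-19.842
  bounce: vy ← 0.87·19.842 = 17.262
Arc 2: start y=0.000, vy=17.262 → t=3.452, apex=14.899, x_land=29.863, impact vy=-17.262
  bounce: vy ← 0.87·17.262 = 15.018
Arc 3: start y=0.000, vy=15.018 → t=3.004, apex=11.277, x_land=44.191, impact vy=-15.018
  bounce: vy ← 0.87·15.018 = 13.066
Arc 4: start y=0.000, vy=13.066 → t=2.613, apex=8.536, x_land=56.656, impact vy=-13.066
  bounce: vy ← 0.87·13.066 = 11.367
Arc 5: start y=0.000, vy=11.367 → t=2.273, apex=6.461, x_land=67.500, impact vy=-11.367
  bounce: vy ← 0.87·11.367 = 9.890
Arc 6: start y=0.000, vy=9.890 → t=1.978, apex=4.890, x_land=76.935, impact vy=-9.890
  bounce: vy ← 0.87·9.890 = 8.604
Arc 7: start y=0.000, vy=8.604 → t=1.721, apex=3.701, x_land=85.143, impact vy=-8.604
  bounce: vy ← 0.87·8.604 = 7.485

1 2.808 19.685 13.395
2 3.452 14.899 29.863
3 3.004 11.277 44.191
4 2.613 8.536 56.656
5 2.273 6.461 67.500
6 1.978 4.890 76.935
7 1.721 3.701 85.143
final: 85.143 7.485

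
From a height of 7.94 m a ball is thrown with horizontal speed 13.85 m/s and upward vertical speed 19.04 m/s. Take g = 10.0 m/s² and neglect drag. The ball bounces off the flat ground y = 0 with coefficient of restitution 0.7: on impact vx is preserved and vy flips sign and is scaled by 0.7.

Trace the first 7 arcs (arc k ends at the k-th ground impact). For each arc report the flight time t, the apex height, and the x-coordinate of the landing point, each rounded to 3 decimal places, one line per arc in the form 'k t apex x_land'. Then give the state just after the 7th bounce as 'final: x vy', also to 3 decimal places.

Arc 1: start y=7.940, vy=19.040 → t=4.187, apex=26.066, x_land=57.993, impact vy=-22.832
  bounce: vy ← 0.7·22.832 = 15.983
Arc 2: start y=0.000, vy=15.983 → t=3.197, apex=12.772, x_land=102.266, impact vy=-15.983
  bounce: vy ← 0.7·15.983 = 11.188
Arc 3: start y=0.000, vy=11.188 → t=2.238, apex=6.258, x_land=133.256, impact vy=-11.188
  bounce: vy ← 0.7·11.188 = 7.832
Arc 4: start y=0.000, vy=7.832 → t=1.566, apex=3.067, x_land=154.949, impact vy=-7.832
  bounce: vy ← 0.7·7.832 = 5.482
Arc 5: start y=0.000, vy=5.482 → t=1.096, apex=1.503, x_land=170.135, impact vy=-5.482
  bounce: vy ← 0.7·5.482 = 3.837
Arc 6: start y=0.000, vy=3.837 → t=0.767, apex=0.736, x_land=180.764, impact vy=-3.837
  bounce: vy ← 0.7·3.837 = 2.686
Arc 7: start y=0.000, vy=2.686 → t=0.537, apex=0.361, x_land=188.205, impact vy=-2.686
  bounce: vy ← 0.7·2.686 = 1.880

1 4.187 26.066 57.993
2 3.197 12.772 102.266
3 2.238 6.258 133.256
4 1.566 3.067 154.949
5 1.096 1.503 170.135
6 0.767 0.736 180.764
7 0.537 0.361 188.205
final: 188.205 1.880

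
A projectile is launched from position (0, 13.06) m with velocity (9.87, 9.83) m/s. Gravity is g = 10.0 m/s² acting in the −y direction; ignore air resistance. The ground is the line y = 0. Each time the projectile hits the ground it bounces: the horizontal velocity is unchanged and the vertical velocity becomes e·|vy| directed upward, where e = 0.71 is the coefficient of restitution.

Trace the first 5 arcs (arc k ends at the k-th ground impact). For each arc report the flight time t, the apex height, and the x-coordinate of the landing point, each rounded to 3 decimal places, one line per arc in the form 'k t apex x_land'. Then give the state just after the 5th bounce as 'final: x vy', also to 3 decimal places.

Arc 1: start y=13.060, vy=9.830 → t=2.875, apex=17.891, x_land=28.373, impact vy=-18.916
  bounce: vy ← 0.71·18.916 = 13.431
Arc 2: start y=0.000, vy=13.431 → t=2.686, apex=9.019, x_land=54.885, impact vy=-13.431
  bounce: vy ← 0.71·13.431 = 9.536
Arc 3: start y=0.000, vy=9.536 → t=1.907, apex=4.547, x_land=73.708, impact vy=-9.536
  bounce: vy ← 0.71·9.536 = 6.770
Arc 4: start y=0.000, vy=6.770 → t=1.354, apex=2.292, x_land=87.073, impact vy=-6.770
  bounce: vy ← 0.71·6.770 = 4.807
Arc 5: start y=0.000, vy=4.807 → t=0.961, apex=1.155, x_land=96.562, impact vy=-4.807
  bounce: vy ← 0.71·4.807 = 3.413

1 2.875 17.891 28.373
2 2.686 9.019 54.885
3 1.907 4.547 73.708
4 1.354 2.292 87.073
5 0.961 1.155 96.562
final: 96.562 3.413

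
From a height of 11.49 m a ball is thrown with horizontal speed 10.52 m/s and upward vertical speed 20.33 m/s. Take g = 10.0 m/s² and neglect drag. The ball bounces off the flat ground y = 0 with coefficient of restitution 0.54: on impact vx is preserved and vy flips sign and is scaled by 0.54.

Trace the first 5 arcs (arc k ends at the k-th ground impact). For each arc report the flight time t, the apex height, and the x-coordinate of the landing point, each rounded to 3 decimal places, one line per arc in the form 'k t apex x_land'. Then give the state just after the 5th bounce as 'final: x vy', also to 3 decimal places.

1 4.569 32.155 48.065
2 2.739 9.377 76.878
3 1.479 2.734 92.437
4 0.799 0.797 100.839
5 0.431 0.232 105.375
final: 105.375 1.164

Arc 1: start y=11.490, vy=20.330 → t=4.569, apex=32.155, x_land=48.065, impact vy=-25.360
  bounce: vy ← 0.54·25.360 = 13.694
Arc 2: start y=0.000, vy=13.694 → t=2.739, apex=9.377, x_land=76.878, impact vy=-13.694
  bounce: vy ← 0.54·13.694 = 7.395
Arc 3: start y=0.000, vy=7.395 → t=1.479, apex=2.734, x_land=92.437, impact vy=-7.395
  bounce: vy ← 0.54·7.395 = 3.993
Arc 4: start y=0.000, vy=3.993 → t=0.799, apex=0.797, x_land=100.839, impact vy=-3.993
  bounce: vy ← 0.54·3.993 = 2.156
Arc 5: start y=0.000, vy=2.156 → t=0.431, apex=0.232, x_land=105.375, impact vy=-2.156
  bounce: vy ← 0.54·2.156 = 1.164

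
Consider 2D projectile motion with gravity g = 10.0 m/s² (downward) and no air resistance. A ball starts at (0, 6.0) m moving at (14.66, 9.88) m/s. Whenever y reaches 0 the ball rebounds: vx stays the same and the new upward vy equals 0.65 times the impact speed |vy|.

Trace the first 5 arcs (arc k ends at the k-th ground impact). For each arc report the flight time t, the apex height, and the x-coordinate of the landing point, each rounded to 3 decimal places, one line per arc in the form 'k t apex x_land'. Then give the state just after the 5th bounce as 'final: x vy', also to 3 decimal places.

1 2.463 10.881 36.110
2 1.918 4.597 64.224
3 1.247 1.942 82.498
4 0.810 0.821 94.376
5 0.527 0.347 102.097
final: 102.097 1.712

Arc 1: start y=6.000, vy=9.880 → t=2.463, apex=10.881, x_land=36.110, impact vy=-14.752
  bounce: vy ← 0.65·14.752 = 9.589
Arc 2: start y=0.000, vy=9.589 → t=1.918, apex=4.597, x_land=64.224, impact vy=-9.589
  bounce: vy ← 0.65·9.589 = 6.233
Arc 3: start y=0.000, vy=6.233 → t=1.247, apex=1.942, x_land=82.498, impact vy=-6.233
  bounce: vy ← 0.65·6.233 = 4.051
Arc 4: start y=0.000, vy=4.051 → t=0.810, apex=0.821, x_land=94.376, impact vy=-4.051
  bounce: vy ← 0.65·4.051 = 2.633
Arc 5: start y=0.000, vy=2.633 → t=0.527, apex=0.347, x_land=102.097, impact vy=-2.633
  bounce: vy ← 0.65·2.633 = 1.712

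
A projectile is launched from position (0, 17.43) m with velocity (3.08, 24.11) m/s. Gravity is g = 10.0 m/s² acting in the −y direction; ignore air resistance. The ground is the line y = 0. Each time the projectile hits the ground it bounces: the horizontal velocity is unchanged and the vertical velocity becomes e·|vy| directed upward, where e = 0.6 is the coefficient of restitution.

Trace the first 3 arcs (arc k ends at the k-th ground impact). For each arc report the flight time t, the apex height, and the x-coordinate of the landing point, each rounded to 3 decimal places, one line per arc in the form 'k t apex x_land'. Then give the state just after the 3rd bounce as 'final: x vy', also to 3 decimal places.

Arc 1: start y=17.430, vy=24.110 → t=5.460, apex=46.495, x_land=16.818, impact vy=-30.494
  bounce: vy ← 0.6·30.494 = 18.296
Arc 2: start y=0.000, vy=18.296 → t=3.659, apex=16.738, x_land=28.089, impact vy=-18.296
  bounce: vy ← 0.6·18.296 = 10.978
Arc 3: start y=0.000, vy=10.978 → t=2.196, apex=6.026, x_land=34.851, impact vy=-10.978
  bounce: vy ← 0.6·10.978 = 6.587

1 5.460 46.495 16.818
2 3.659 16.738 28.089
3 2.196 6.026 34.851
final: 34.851 6.587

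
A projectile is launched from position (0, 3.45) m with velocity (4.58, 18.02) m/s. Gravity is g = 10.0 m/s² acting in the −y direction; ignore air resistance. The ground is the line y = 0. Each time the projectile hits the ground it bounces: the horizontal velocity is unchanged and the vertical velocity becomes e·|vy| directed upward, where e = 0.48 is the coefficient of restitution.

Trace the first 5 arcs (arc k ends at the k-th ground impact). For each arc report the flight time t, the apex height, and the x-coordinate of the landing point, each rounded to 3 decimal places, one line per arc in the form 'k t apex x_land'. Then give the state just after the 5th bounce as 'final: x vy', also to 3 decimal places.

1 3.786 19.686 17.341
2 1.905 4.536 26.065
3 0.914 1.045 30.253
4 0.439 0.241 32.263
5 0.211 0.055 33.228
final: 33.228 0.506

Arc 1: start y=3.450, vy=18.020 → t=3.786, apex=19.686, x_land=17.341, impact vy=-19.842
  bounce: vy ← 0.48·19.842 = 9.524
Arc 2: start y=0.000, vy=9.524 → t=1.905, apex=4.536, x_land=26.065, impact vy=-9.524
  bounce: vy ← 0.48·9.524 = 4.572
Arc 3: start y=0.000, vy=4.572 → t=0.914, apex=1.045, x_land=30.253, impact vy=-4.572
  bounce: vy ← 0.48·4.572 = 2.194
Arc 4: start y=0.000, vy=2.194 → t=0.439, apex=0.241, x_land=32.263, impact vy=-2.194
  bounce: vy ← 0.48·2.194 = 1.053
Arc 5: start y=0.000, vy=1.053 → t=0.211, apex=0.055, x_land=33.228, impact vy=-1.053
  bounce: vy ← 0.48·1.053 = 0.506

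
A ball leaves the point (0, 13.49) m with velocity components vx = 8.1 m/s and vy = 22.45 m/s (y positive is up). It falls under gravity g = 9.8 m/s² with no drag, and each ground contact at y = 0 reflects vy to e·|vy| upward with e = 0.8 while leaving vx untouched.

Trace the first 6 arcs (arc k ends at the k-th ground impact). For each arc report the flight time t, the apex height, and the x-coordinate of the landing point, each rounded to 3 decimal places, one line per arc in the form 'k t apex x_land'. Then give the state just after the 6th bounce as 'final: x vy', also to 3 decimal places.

1 5.119 39.204 41.467
2 4.526 25.091 78.126
3 3.621 16.058 107.452
4 2.896 10.277 130.914
5 2.317 6.577 149.683
6 1.854 4.210 164.698
final: 164.698 7.267

Arc 1: start y=13.490, vy=22.450 → t=5.119, apex=39.204, x_land=41.467, impact vy=-27.720
  bounce: vy ← 0.8·27.720 = 22.176
Arc 2: start y=0.000, vy=22.176 → t=4.526, apex=25.091, x_land=78.126, impact vy=-22.176
  bounce: vy ← 0.8·22.176 = 17.741
Arc 3: start y=0.000, vy=17.741 → t=3.621, apex=16.058, x_land=107.452, impact vy=-17.741
  bounce: vy ← 0.8·17.741 = 14.193
Arc 4: start y=0.000, vy=14.193 → t=2.896, apex=10.277, x_land=130.914, impact vy=-14.193
  bounce: vy ← 0.8·14.193 = 11.354
Arc 5: start y=0.000, vy=11.354 → t=2.317, apex=6.577, x_land=149.683, impact vy=-11.354
  bounce: vy ← 0.8·11.354 = 9.083
Arc 6: start y=0.000, vy=9.083 → t=1.854, apex=4.210, x_land=164.698, impact vy=-9.083
  bounce: vy ← 0.8·9.083 = 7.267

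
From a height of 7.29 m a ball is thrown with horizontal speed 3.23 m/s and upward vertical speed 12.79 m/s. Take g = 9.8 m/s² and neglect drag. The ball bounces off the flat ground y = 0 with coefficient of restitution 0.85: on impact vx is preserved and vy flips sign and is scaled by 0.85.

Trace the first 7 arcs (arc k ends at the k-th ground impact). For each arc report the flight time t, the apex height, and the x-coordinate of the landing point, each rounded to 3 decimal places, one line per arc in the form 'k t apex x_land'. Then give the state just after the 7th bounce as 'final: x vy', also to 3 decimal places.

Arc 1: start y=7.290, vy=12.790 → t=3.091, apex=15.636, x_land=9.985, impact vy=-17.506
  bounce: vy ← 0.85·17.506 = 14.880
Arc 2: start y=0.000, vy=14.880 → t=3.037, apex=11.297, x_land=19.794, impact vy=-14.880
  bounce: vy ← 0.85·14.880 = 12.648
Arc 3: start y=0.000, vy=12.648 → t=2.581, apex=8.162, x_land=28.132, impact vy=-12.648
  bounce: vy ← 0.85·12.648 = 10.751
Arc 4: start y=0.000, vy=10.751 → t=2.194, apex=5.897, x_land=35.219, impact vy=-10.751
  bounce: vy ← 0.85·10.751 = 9.138
Arc 5: start y=0.000, vy=9.138 → t=1.865, apex=4.261, x_land=41.243, impact vy=-9.138
  bounce: vy ← 0.85·9.138 = 7.768
Arc 6: start y=0.000, vy=7.768 → t=1.585, apex=3.078, x_land=46.363, impact vy=-7.768
  bounce: vy ← 0.85·7.768 = 6.602
Arc 7: start y=0.000, vy=6.602 → t=1.347, apex=2.224, x_land=50.715, impact vy=-6.602
  bounce: vy ← 0.85·6.602 = 5.612

1 3.091 15.636 9.985
2 3.037 11.297 19.794
3 2.581 8.162 28.132
4 2.194 5.897 35.219
5 1.865 4.261 41.243
6 1.585 3.078 46.363
7 1.347 2.224 50.715
final: 50.715 5.612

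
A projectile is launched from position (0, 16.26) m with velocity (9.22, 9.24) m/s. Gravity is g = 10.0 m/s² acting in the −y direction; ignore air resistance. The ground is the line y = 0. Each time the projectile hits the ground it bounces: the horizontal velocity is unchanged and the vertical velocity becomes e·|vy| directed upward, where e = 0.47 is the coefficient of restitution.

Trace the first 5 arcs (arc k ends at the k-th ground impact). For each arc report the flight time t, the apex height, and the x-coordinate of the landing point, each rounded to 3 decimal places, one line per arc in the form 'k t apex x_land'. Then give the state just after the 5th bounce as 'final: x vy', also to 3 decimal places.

1 2.950 20.529 27.202
2 1.905 4.535 44.763
3 0.895 1.002 53.017
4 0.421 0.221 56.896
5 0.198 0.049 58.719
final: 58.719 0.465

Arc 1: start y=16.260, vy=9.240 → t=2.950, apex=20.529, x_land=27.202, impact vy=-20.263
  bounce: vy ← 0.47·20.263 = 9.523
Arc 2: start y=0.000, vy=9.523 → t=1.905, apex=4.535, x_land=44.763, impact vy=-9.523
  bounce: vy ← 0.47·9.523 = 4.476
Arc 3: start y=0.000, vy=4.476 → t=0.895, apex=1.002, x_land=53.017, impact vy=-4.476
  bounce: vy ← 0.47·4.476 = 2.104
Arc 4: start y=0.000, vy=2.104 → t=0.421, apex=0.221, x_land=56.896, impact vy=-2.104
  bounce: vy ← 0.47·2.104 = 0.989
Arc 5: start y=0.000, vy=0.989 → t=0.198, apex=0.049, x_land=58.719, impact vy=-0.989
  bounce: vy ← 0.47·0.989 = 0.465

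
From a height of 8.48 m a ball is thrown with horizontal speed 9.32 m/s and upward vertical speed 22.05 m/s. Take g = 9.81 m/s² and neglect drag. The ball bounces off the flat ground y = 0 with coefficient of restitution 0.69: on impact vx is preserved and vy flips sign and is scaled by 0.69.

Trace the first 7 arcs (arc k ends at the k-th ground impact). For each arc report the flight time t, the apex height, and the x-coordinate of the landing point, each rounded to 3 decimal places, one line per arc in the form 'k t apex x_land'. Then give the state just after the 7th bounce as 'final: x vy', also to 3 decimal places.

1 4.852 33.261 45.218
2 3.594 15.836 78.710
3 2.480 7.539 101.820
4 1.711 3.589 117.766
5 1.181 1.709 128.768
6 0.815 0.814 136.360
7 0.562 0.387 141.598
final: 141.598 1.902

Arc 1: start y=8.480, vy=22.050 → t=4.852, apex=33.261, x_land=45.218, impact vy=-25.546
  bounce: vy ← 0.69·25.546 = 17.626
Arc 2: start y=0.000, vy=17.626 → t=3.594, apex=15.836, x_land=78.710, impact vy=-17.626
  bounce: vy ← 0.69·17.626 = 12.162
Arc 3: start y=0.000, vy=12.162 → t=2.480, apex=7.539, x_land=101.820, impact vy=-12.162
  bounce: vy ← 0.69·12.162 = 8.392
Arc 4: start y=0.000, vy=8.392 → t=1.711, apex=3.589, x_land=117.766, impact vy=-8.392
  bounce: vy ← 0.69·8.392 = 5.790
Arc 5: start y=0.000, vy=5.790 → t=1.181, apex=1.709, x_land=128.768, impact vy=-5.790
  bounce: vy ← 0.69·5.790 = 3.995
Arc 6: start y=0.000, vy=3.995 → t=0.815, apex=0.814, x_land=136.360, impact vy=-3.995
  bounce: vy ← 0.69·3.995 = 2.757
Arc 7: start y=0.000, vy=2.757 → t=0.562, apex=0.387, x_land=141.598, impact vy=-2.757
  bounce: vy ← 0.69·2.757 = 1.902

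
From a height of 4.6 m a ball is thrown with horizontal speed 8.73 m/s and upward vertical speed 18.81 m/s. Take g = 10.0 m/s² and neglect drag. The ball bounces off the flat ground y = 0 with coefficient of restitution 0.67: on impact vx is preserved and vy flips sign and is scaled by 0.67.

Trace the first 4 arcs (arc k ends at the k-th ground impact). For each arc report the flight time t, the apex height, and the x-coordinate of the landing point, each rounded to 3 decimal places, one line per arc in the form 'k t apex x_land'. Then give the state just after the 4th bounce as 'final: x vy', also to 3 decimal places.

Arc 1: start y=4.600, vy=18.810 → t=3.992, apex=22.291, x_land=34.854, impact vy=-21.114
  bounce: vy ← 0.67·21.114 = 14.147
Arc 2: start y=0.000, vy=14.147 → t=2.829, apex=10.006, x_land=59.554, impact vy=-14.147
  bounce: vy ← 0.67·14.147 = 9.478
Arc 3: start y=0.000, vy=9.478 → t=1.896, apex=4.492, x_land=76.103, impact vy=-9.478
  bounce: vy ← 0.67·9.478 = 6.350
Arc 4: start y=0.000, vy=6.350 → t=1.270, apex=2.016, x_land=87.191, impact vy=-6.350
  bounce: vy ← 0.67·6.350 = 4.255

1 3.992 22.291 34.854
2 2.829 10.006 59.554
3 1.896 4.492 76.103
4 1.270 2.016 87.191
final: 87.191 4.255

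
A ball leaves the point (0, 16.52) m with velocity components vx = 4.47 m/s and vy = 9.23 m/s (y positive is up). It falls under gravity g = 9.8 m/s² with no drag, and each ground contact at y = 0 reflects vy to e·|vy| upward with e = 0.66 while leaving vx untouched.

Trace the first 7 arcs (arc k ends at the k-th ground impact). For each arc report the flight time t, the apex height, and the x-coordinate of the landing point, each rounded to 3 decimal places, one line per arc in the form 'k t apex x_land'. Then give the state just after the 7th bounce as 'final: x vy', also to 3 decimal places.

1 3.005 20.867 13.434
2 2.724 9.089 25.610
3 1.798 3.959 33.647
4 1.187 1.725 38.951
5 0.783 0.751 42.451
6 0.517 0.327 44.762
7 0.341 0.143 46.286
final: 46.286 1.103

Arc 1: start y=16.520, vy=9.230 → t=3.005, apex=20.867, x_land=13.434, impact vy=-20.223
  bounce: vy ← 0.66·20.223 = 13.347
Arc 2: start y=0.000, vy=13.347 → t=2.724, apex=9.089, x_land=25.610, impact vy=-13.347
  bounce: vy ← 0.66·13.347 = 8.809
Arc 3: start y=0.000, vy=8.809 → t=1.798, apex=3.959, x_land=33.647, impact vy=-8.809
  bounce: vy ← 0.66·8.809 = 5.814
Arc 4: start y=0.000, vy=5.814 → t=1.187, apex=1.725, x_land=38.951, impact vy=-5.814
  bounce: vy ← 0.66·5.814 = 3.837
Arc 5: start y=0.000, vy=3.837 → t=0.783, apex=0.751, x_land=42.451, impact vy=-3.837
  bounce: vy ← 0.66·3.837 = 2.533
Arc 6: start y=0.000, vy=2.533 → t=0.517, apex=0.327, x_land=44.762, impact vy=-2.533
  bounce: vy ← 0.66·2.533 = 1.672
Arc 7: start y=0.000, vy=1.672 → t=0.341, apex=0.143, x_land=46.286, impact vy=-1.672
  bounce: vy ← 0.66·1.672 = 1.103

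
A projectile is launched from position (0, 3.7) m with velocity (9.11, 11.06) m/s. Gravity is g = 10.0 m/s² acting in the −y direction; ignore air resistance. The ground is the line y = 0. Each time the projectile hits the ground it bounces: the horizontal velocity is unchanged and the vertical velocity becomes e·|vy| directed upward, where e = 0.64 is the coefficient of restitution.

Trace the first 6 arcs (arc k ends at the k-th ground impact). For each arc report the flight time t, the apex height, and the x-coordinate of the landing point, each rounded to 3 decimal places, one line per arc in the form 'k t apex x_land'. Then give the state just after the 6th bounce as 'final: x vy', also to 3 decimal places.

Arc 1: start y=3.700, vy=11.060 → t=2.507, apex=9.816, x_land=22.840, impact vy=-14.012
  bounce: vy ← 0.64·14.012 = 8.967
Arc 2: start y=0.000, vy=8.967 → t=1.793, apex=4.021, x_land=39.179, impact vy=-8.967
  bounce: vy ← 0.64·8.967 = 5.739
Arc 3: start y=0.000, vy=5.739 → t=1.148, apex=1.647, x_land=49.635, impact vy=-5.739
  bounce: vy ← 0.64·5.739 = 3.673
Arc 4: start y=0.000, vy=3.673 → t=0.735, apex=0.675, x_land=56.328, impact vy=-3.673
  bounce: vy ← 0.64·3.673 = 2.351
Arc 5: start y=0.000, vy=2.351 → t=0.470, apex=0.276, x_land=60.611, impact vy=-2.351
  bounce: vy ← 0.64·2.351 = 1.504
Arc 6: start y=0.000, vy=1.504 → t=0.301, apex=0.113, x_land=63.352, impact vy=-1.504
  bounce: vy ← 0.64·1.504 = 0.963

1 2.507 9.816 22.840
2 1.793 4.021 39.179
3 1.148 1.647 49.635
4 0.735 0.675 56.328
5 0.470 0.276 60.611
6 0.301 0.113 63.352
final: 63.352 0.963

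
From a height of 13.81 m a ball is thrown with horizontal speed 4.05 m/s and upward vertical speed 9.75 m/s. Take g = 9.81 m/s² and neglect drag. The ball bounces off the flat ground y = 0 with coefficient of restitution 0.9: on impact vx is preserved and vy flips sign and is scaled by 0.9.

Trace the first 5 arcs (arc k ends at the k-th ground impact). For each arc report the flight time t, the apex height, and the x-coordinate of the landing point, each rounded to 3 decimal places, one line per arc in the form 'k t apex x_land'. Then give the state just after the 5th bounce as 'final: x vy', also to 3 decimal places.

1 2.944 18.655 11.924
2 3.510 15.111 26.141
3 3.159 12.240 38.936
4 2.843 9.914 50.452
5 2.559 8.030 60.816
final: 60.816 11.297

Arc 1: start y=13.810, vy=9.750 → t=2.944, apex=18.655, x_land=11.924, impact vy=-19.132
  bounce: vy ← 0.9·19.132 = 17.218
Arc 2: start y=0.000, vy=17.218 → t=3.510, apex=15.111, x_land=26.141, impact vy=-17.218
  bounce: vy ← 0.9·17.218 = 15.497
Arc 3: start y=0.000, vy=15.497 → t=3.159, apex=12.240, x_land=38.936, impact vy=-15.497
  bounce: vy ← 0.9·15.497 = 13.947
Arc 4: start y=0.000, vy=13.947 → t=2.843, apex=9.914, x_land=50.452, impact vy=-13.947
  bounce: vy ← 0.9·13.947 = 12.552
Arc 5: start y=0.000, vy=12.552 → t=2.559, apex=8.030, x_land=60.816, impact vy=-12.552
  bounce: vy ← 0.9·12.552 = 11.297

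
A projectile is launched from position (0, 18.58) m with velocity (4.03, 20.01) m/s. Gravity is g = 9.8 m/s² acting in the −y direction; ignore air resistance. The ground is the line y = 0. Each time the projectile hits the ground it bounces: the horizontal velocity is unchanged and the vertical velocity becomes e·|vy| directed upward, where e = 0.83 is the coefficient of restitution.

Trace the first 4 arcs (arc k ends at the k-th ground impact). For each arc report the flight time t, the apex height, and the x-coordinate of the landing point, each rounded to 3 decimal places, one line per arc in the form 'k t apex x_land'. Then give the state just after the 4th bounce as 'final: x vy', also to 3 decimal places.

1 4.863 39.009 19.599
2 4.684 26.873 38.475
3 3.887 18.513 54.141
4 3.227 12.753 67.144
final: 67.144 13.123

Arc 1: start y=18.580, vy=20.010 → t=4.863, apex=39.009, x_land=19.599, impact vy=-27.651
  bounce: vy ← 0.83·27.651 = 22.950
Arc 2: start y=0.000, vy=22.950 → t=4.684, apex=26.873, x_land=38.475, impact vy=-22.950
  bounce: vy ← 0.83·22.950 = 19.049
Arc 3: start y=0.000, vy=19.049 → t=3.887, apex=18.513, x_land=54.141, impact vy=-19.049
  bounce: vy ← 0.83·19.049 = 15.810
Arc 4: start y=0.000, vy=15.810 → t=3.227, apex=12.753, x_land=67.144, impact vy=-15.810
  bounce: vy ← 0.83·15.810 = 13.123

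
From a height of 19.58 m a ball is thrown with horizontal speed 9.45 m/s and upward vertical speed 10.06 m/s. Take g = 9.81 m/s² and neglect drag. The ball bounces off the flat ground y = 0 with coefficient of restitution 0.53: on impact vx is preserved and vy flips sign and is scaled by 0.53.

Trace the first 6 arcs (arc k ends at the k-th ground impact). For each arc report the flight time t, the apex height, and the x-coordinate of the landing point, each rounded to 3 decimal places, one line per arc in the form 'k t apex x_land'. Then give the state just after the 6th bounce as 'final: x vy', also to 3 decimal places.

1 3.271 24.738 30.913
2 2.381 6.949 53.409
3 1.262 1.952 65.332
4 0.669 0.548 71.651
5 0.354 0.154 75.000
6 0.188 0.043 76.775
final: 76.775 0.488

Arc 1: start y=19.580, vy=10.060 → t=3.271, apex=24.738, x_land=30.913, impact vy=-22.031
  bounce: vy ← 0.53·22.031 = 11.676
Arc 2: start y=0.000, vy=11.676 → t=2.381, apex=6.949, x_land=53.409, impact vy=-11.676
  bounce: vy ← 0.53·11.676 = 6.188
Arc 3: start y=0.000, vy=6.188 → t=1.262, apex=1.952, x_land=65.332, impact vy=-6.188
  bounce: vy ← 0.53·6.188 = 3.280
Arc 4: start y=0.000, vy=3.280 → t=0.669, apex=0.548, x_land=71.651, impact vy=-3.280
  bounce: vy ← 0.53·3.280 = 1.738
Arc 5: start y=0.000, vy=1.738 → t=0.354, apex=0.154, x_land=75.000, impact vy=-1.738
  bounce: vy ← 0.53·1.738 = 0.921
Arc 6: start y=0.000, vy=0.921 → t=0.188, apex=0.043, x_land=76.775, impact vy=-0.921
  bounce: vy ← 0.53·0.921 = 0.488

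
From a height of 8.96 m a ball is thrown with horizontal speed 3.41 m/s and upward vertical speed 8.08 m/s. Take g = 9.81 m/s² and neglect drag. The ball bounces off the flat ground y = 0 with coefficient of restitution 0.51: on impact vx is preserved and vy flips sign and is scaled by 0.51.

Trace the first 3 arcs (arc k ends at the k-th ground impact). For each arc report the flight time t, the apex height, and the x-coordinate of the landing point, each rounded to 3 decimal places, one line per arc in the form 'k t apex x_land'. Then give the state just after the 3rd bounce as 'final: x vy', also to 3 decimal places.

1 2.406 12.288 8.206
2 1.614 3.196 13.711
3 0.823 0.831 16.519
final: 16.519 2.060

Arc 1: start y=8.960, vy=8.080 → t=2.406, apex=12.288, x_land=8.206, impact vy=-15.527
  bounce: vy ← 0.51·15.527 = 7.919
Arc 2: start y=0.000, vy=7.919 → t=1.614, apex=3.196, x_land=13.711, impact vy=-7.919
  bounce: vy ← 0.51·7.919 = 4.039
Arc 3: start y=0.000, vy=4.039 → t=0.823, apex=0.831, x_land=16.519, impact vy=-4.039
  bounce: vy ← 0.51·4.039 = 2.060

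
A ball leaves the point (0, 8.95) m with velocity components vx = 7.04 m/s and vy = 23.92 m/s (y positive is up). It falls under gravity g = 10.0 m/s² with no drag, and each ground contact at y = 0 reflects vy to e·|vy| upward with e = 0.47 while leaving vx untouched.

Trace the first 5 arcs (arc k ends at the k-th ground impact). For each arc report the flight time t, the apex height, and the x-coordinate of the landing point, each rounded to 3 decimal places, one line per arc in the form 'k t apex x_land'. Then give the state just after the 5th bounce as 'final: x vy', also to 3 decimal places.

Arc 1: start y=8.950, vy=23.920 → t=5.133, apex=37.558, x_land=36.135, impact vy=-27.407
  bounce: vy ← 0.47·27.407 = 12.881
Arc 2: start y=0.000, vy=12.881 → t=2.576, apex=8.297, x_land=54.272, impact vy=-12.881
  bounce: vy ← 0.47·12.881 = 6.054
Arc 3: start y=0.000, vy=6.054 → t=1.211, apex=1.833, x_land=62.796, impact vy=-6.054
  bounce: vy ← 0.47·6.054 = 2.846
Arc 4: start y=0.000, vy=2.846 → t=0.569, apex=0.405, x_land=66.803, impact vy=-2.846
  bounce: vy ← 0.47·2.846 = 1.337
Arc 5: start y=0.000, vy=1.337 → t=0.267, apex=0.089, x_land=68.686, impact vy=-1.337
  bounce: vy ← 0.47·1.337 = 0.629

1 5.133 37.558 36.135
2 2.576 8.297 54.272
3 1.211 1.833 62.796
4 0.569 0.405 66.803
5 0.267 0.089 68.686
final: 68.686 0.629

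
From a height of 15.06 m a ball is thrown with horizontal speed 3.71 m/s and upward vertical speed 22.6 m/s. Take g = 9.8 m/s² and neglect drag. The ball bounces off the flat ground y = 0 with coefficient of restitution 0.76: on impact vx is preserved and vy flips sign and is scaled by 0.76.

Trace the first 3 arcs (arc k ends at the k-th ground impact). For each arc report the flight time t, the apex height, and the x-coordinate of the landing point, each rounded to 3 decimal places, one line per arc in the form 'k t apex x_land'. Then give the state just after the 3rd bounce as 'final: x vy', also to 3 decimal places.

1 5.203 41.119 19.303
2 4.403 23.750 35.639
3 3.346 13.718 48.054
final: 48.054 12.462

Arc 1: start y=15.060, vy=22.600 → t=5.203, apex=41.119, x_land=19.303, impact vy=-28.389
  bounce: vy ← 0.76·28.389 = 21.576
Arc 2: start y=0.000, vy=21.576 → t=4.403, apex=23.750, x_land=35.639, impact vy=-21.576
  bounce: vy ← 0.76·21.576 = 16.397
Arc 3: start y=0.000, vy=16.397 → t=3.346, apex=13.718, x_land=48.054, impact vy=-16.397
  bounce: vy ← 0.76·16.397 = 12.462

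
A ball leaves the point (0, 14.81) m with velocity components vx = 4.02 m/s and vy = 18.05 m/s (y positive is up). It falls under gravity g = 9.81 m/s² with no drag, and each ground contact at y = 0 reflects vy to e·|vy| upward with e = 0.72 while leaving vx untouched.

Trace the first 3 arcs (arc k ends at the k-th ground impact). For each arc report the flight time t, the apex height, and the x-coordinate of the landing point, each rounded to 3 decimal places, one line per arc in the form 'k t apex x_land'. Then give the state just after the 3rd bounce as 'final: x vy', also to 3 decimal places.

Arc 1: start y=14.810, vy=18.050 → t=4.371, apex=31.416, x_land=17.570, impact vy=-24.827
  bounce: vy ← 0.72·24.827 = 17.875
Arc 2: start y=0.000, vy=17.875 → t=3.644, apex=16.286, x_land=32.220, impact vy=-17.875
  bounce: vy ← 0.72·17.875 = 12.870
Arc 3: start y=0.000, vy=12.870 → t=2.624, apex=8.443, x_land=42.769, impact vy=-12.870
  bounce: vy ← 0.72·12.870 = 9.267

1 4.371 31.416 17.570
2 3.644 16.286 32.220
3 2.624 8.443 42.769
final: 42.769 9.267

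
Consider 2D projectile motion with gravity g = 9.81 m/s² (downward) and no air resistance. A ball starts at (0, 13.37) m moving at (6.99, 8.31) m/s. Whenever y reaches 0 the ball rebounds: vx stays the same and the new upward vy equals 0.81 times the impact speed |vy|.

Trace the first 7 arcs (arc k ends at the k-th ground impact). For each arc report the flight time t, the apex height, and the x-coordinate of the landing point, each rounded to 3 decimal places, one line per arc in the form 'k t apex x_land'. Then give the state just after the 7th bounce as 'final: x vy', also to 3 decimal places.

1 2.703 16.890 18.892
2 3.006 11.081 39.905
3 2.435 7.270 56.925
4 1.972 4.770 70.712
5 1.598 3.130 81.879
6 1.294 2.053 90.924
7 1.048 1.347 98.251
final: 98.251 4.164

Arc 1: start y=13.370, vy=8.310 → t=2.703, apex=16.890, x_land=18.892, impact vy=-18.204
  bounce: vy ← 0.81·18.204 = 14.745
Arc 2: start y=0.000, vy=14.745 → t=3.006, apex=11.081, x_land=39.905, impact vy=-14.745
  bounce: vy ← 0.81·14.745 = 11.943
Arc 3: start y=0.000, vy=11.943 → t=2.435, apex=7.270, x_land=56.925, impact vy=-11.943
  bounce: vy ← 0.81·11.943 = 9.674
Arc 4: start y=0.000, vy=9.674 → t=1.972, apex=4.770, x_land=70.712, impact vy=-9.674
  bounce: vy ← 0.81·9.674 = 7.836
Arc 5: start y=0.000, vy=7.836 → t=1.598, apex=3.130, x_land=81.879, impact vy=-7.836
  bounce: vy ← 0.81·7.836 = 6.347
Arc 6: start y=0.000, vy=6.347 → t=1.294, apex=2.053, x_land=90.924, impact vy=-6.347
  bounce: vy ← 0.81·6.347 = 5.141
Arc 7: start y=0.000, vy=5.141 → t=1.048, apex=1.347, x_land=98.251, impact vy=-5.141
  bounce: vy ← 0.81·5.141 = 4.164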